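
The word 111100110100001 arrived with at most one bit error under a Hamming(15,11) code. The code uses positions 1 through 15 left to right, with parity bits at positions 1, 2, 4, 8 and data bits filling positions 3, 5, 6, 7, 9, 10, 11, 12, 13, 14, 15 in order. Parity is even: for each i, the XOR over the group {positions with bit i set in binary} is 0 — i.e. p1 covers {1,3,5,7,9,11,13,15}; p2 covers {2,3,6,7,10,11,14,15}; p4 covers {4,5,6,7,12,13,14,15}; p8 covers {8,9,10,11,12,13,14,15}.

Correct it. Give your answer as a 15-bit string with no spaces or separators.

111100110100011

s1 (pos 1,3,5,7,9,11,13,15): 1⊕1⊕0⊕1⊕0⊕0⊕0⊕1 = 0
s2 (pos 2,3,6,7,10,11,14,15): 1⊕1⊕0⊕1⊕1⊕0⊕0⊕1 = 1
s4 (pos 4,5,6,7,12,13,14,15): 1⊕0⊕0⊕1⊕0⊕0⊕0⊕1 = 1
s8 (pos 8,9,10,11,12,13,14,15): 1⊕0⊕1⊕0⊕0⊕0⊕0⊕1 = 1
Syndrome s8…s1 = 1110 → error at position 14.
Flip position 14: 111100110100001 → 111100110100011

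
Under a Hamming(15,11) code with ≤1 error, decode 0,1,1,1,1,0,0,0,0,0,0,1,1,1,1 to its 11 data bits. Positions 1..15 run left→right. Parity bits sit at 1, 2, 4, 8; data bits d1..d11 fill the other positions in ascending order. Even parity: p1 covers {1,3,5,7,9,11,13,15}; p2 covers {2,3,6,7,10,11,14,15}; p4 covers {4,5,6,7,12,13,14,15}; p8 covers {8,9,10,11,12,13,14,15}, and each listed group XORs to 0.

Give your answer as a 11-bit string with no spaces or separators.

s1 (pos 1,3,5,7,9,11,13,15): 0⊕1⊕1⊕0⊕0⊕0⊕1⊕1 = 0
s2 (pos 2,3,6,7,10,11,14,15): 1⊕1⊕0⊕0⊕0⊕0⊕1⊕1 = 0
s4 (pos 4,5,6,7,12,13,14,15): 1⊕1⊕0⊕0⊕1⊕1⊕1⊕1 = 0
s8 (pos 8,9,10,11,12,13,14,15): 0⊕0⊕0⊕0⊕1⊕1⊕1⊕1 = 0
Syndrome s8…s1 = 0000 → no error.
Read data bits from positions 3,5,6,7,9,10,11,12,13,14,15: 11000001111

11000001111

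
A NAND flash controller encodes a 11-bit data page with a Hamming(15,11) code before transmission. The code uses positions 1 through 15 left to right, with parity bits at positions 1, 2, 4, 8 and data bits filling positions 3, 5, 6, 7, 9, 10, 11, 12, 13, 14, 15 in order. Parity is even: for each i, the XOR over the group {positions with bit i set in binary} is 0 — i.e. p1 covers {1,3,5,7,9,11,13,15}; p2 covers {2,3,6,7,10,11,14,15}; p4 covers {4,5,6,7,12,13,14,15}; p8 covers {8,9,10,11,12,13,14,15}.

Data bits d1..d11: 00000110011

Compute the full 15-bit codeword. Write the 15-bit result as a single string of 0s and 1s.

000000000110011

Place data at non-parity positions: p1 p2 0 p4 0 0 0 p8 0 1 1 0 0 1 1
p1 (pos 1,3,5,7,9,11,13,15): XOR of data positions = 0⊕0⊕0⊕0⊕1⊕0⊕1 = 0
p2 (pos 2,3,6,7,10,11,14,15): XOR of data positions = 0⊕0⊕0⊕1⊕1⊕1⊕1 = 0
p4 (pos 4,5,6,7,12,13,14,15): XOR of data positions = 0⊕0⊕0⊕0⊕0⊕1⊕1 = 0
p8 (pos 8,9,10,11,12,13,14,15): XOR of data positions = 0⊕1⊕1⊕0⊕0⊕1⊕1 = 0
Codeword: 000000000110011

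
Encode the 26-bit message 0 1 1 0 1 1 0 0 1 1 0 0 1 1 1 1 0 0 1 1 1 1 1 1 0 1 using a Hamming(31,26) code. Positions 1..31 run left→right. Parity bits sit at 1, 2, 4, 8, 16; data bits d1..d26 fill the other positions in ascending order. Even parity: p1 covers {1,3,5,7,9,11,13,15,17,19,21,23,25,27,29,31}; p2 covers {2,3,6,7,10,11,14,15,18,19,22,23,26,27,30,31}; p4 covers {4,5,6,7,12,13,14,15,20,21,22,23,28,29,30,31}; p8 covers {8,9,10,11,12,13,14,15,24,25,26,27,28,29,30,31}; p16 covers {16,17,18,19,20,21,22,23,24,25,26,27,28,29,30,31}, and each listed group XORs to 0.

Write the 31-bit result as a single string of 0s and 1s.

1001110111001101011110011111101

Place data at non-parity positions: p1 p2 0 p4 1 1 0 p8 1 1 0 0 1 1 0 p16 0 1 1 1 1 0 0 1 1 1 1 1 1 0 1
p1 (pos 1,3,5,7,9,11,13,15,17,19,21,23,25,27,29,31): XOR of data positions = 0⊕1⊕0⊕1⊕0⊕1⊕0⊕0⊕1⊕1⊕0⊕1⊕1⊕1⊕1 = 1
p2 (pos 2,3,6,7,10,11,14,15,18,19,22,23,26,27,30,31): XOR of data positions = 0⊕1⊕0⊕1⊕0⊕1⊕0⊕1⊕1⊕0⊕0⊕1⊕1⊕0⊕1 = 0
p4 (pos 4,5,6,7,12,13,14,15,20,21,22,23,28,29,30,31): XOR of data positions = 1⊕1⊕0⊕0⊕1⊕1⊕0⊕1⊕1⊕0⊕0⊕1⊕1⊕0⊕1 = 1
p8 (pos 8,9,10,11,12,13,14,15,24,25,26,27,28,29,30,31): XOR of data positions = 1⊕1⊕0⊕0⊕1⊕1⊕0⊕1⊕1⊕1⊕1⊕1⊕1⊕0⊕1 = 1
p16 (pos 16,17,18,19,20,21,22,23,24,25,26,27,28,29,30,31): XOR of data positions = 0⊕1⊕1⊕1⊕1⊕0⊕0⊕1⊕1⊕1⊕1⊕1⊕1⊕0⊕1 = 1
Codeword: 1001110111001101011110011111101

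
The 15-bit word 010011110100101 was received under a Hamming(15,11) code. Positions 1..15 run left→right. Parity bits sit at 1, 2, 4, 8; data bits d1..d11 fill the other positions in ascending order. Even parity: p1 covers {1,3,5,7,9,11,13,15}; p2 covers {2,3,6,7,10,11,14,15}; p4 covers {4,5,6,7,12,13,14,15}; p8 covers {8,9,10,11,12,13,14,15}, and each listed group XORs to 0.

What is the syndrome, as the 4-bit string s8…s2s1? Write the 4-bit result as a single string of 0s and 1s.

0110

s1 (pos 1,3,5,7,9,11,13,15): 0⊕0⊕1⊕1⊕0⊕0⊕1⊕1 = 0
s2 (pos 2,3,6,7,10,11,14,15): 1⊕0⊕1⊕1⊕1⊕0⊕0⊕1 = 1
s4 (pos 4,5,6,7,12,13,14,15): 0⊕1⊕1⊕1⊕0⊕1⊕0⊕1 = 1
s8 (pos 8,9,10,11,12,13,14,15): 1⊕0⊕1⊕0⊕0⊕1⊕0⊕1 = 0
Syndrome s8…s1 = 0110 → error at position 6.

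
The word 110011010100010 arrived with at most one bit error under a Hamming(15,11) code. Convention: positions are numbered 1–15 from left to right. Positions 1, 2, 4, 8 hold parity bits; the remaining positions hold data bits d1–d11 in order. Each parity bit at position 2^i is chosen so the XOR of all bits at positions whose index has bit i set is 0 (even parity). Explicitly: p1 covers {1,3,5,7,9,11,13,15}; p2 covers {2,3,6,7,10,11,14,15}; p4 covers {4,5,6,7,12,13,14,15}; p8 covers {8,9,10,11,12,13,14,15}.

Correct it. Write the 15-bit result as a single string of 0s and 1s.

110011010101010

s1 (pos 1,3,5,7,9,11,13,15): 1⊕0⊕1⊕0⊕0⊕0⊕0⊕0 = 0
s2 (pos 2,3,6,7,10,11,14,15): 1⊕0⊕1⊕0⊕1⊕0⊕1⊕0 = 0
s4 (pos 4,5,6,7,12,13,14,15): 0⊕1⊕1⊕0⊕0⊕0⊕1⊕0 = 1
s8 (pos 8,9,10,11,12,13,14,15): 1⊕0⊕1⊕0⊕0⊕0⊕1⊕0 = 1
Syndrome s8…s1 = 1100 → error at position 12.
Flip position 12: 110011010100010 → 110011010101010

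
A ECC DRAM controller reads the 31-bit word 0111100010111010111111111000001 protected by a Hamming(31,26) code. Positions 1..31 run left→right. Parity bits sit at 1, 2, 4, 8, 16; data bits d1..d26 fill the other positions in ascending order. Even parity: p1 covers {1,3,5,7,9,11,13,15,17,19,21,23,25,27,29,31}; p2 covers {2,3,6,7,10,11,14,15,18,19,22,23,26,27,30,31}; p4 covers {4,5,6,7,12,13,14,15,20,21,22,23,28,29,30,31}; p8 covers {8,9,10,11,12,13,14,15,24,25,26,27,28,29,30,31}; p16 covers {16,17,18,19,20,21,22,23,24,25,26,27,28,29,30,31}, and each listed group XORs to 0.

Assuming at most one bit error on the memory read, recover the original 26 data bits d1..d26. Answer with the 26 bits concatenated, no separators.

s1 (pos 1,3,5,7,9,11,13,15,17,19,21,23,25,27,29,31): 0⊕1⊕1⊕0⊕1⊕1⊕1⊕1⊕1⊕1⊕1⊕1⊕1⊕0⊕0⊕1 = 0
s2 (pos 2,3,6,7,10,11,14,15,18,19,22,23,26,27,30,31): 1⊕1⊕0⊕0⊕0⊕1⊕0⊕1⊕1⊕1⊕1⊕1⊕0⊕0⊕0⊕1 = 1
s4 (pos 4,5,6,7,12,13,14,15,20,21,22,23,28,29,30,31): 1⊕1⊕0⊕0⊕1⊕1⊕0⊕1⊕1⊕1⊕1⊕1⊕0⊕0⊕0⊕1 = 0
s8 (pos 8,9,10,11,12,13,14,15,24,25,26,27,28,29,30,31): 0⊕1⊕0⊕1⊕1⊕1⊕0⊕1⊕1⊕1⊕0⊕0⊕0⊕0⊕0⊕1 = 0
s16 (pos 16,17,18,19,20,21,22,23,24,25,26,27,28,29,30,31): 0⊕1⊕1⊕1⊕1⊕1⊕1⊕1⊕1⊕1⊕0⊕0⊕0⊕0⊕0⊕1 = 0
Syndrome s16…s1 = 00010 → error at position 2.
Flip position 2: 0111100010111010111111111000001 → 0011100010111010111111111000001
Read data bits from positions 3,5,6,7,9,10,11,12,13,14,15,17,18,19,20,21,22,23,24,25,26,27,28,29,30,31: 11001011101111111111000001

11001011101111111111000001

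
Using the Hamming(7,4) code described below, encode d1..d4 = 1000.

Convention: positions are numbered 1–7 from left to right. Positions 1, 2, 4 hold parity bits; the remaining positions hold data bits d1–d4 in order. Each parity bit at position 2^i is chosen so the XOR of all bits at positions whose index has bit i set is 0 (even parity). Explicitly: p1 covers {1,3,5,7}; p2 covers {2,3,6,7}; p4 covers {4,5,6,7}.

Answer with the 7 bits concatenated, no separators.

Place data at non-parity positions: p1 p2 1 p4 0 0 0
p1 (pos 1,3,5,7): XOR of data positions = 1⊕0⊕0 = 1
p2 (pos 2,3,6,7): XOR of data positions = 1⊕0⊕0 = 1
p4 (pos 4,5,6,7): XOR of data positions = 0⊕0⊕0 = 0
Codeword: 1110000

1110000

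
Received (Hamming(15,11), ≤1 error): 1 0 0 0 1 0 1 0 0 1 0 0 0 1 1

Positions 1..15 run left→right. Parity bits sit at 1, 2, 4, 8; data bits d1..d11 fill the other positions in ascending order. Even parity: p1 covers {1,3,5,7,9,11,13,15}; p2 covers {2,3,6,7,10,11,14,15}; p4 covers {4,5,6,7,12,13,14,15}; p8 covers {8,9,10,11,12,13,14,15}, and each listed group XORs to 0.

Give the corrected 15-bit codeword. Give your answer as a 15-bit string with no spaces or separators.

100010110100011

s1 (pos 1,3,5,7,9,11,13,15): 1⊕0⊕1⊕1⊕0⊕0⊕0⊕1 = 0
s2 (pos 2,3,6,7,10,11,14,15): 0⊕0⊕0⊕1⊕1⊕0⊕1⊕1 = 0
s4 (pos 4,5,6,7,12,13,14,15): 0⊕1⊕0⊕1⊕0⊕0⊕1⊕1 = 0
s8 (pos 8,9,10,11,12,13,14,15): 0⊕0⊕1⊕0⊕0⊕0⊕1⊕1 = 1
Syndrome s8…s1 = 1000 → error at position 8.
Flip position 8: 100010100100011 → 100010110100011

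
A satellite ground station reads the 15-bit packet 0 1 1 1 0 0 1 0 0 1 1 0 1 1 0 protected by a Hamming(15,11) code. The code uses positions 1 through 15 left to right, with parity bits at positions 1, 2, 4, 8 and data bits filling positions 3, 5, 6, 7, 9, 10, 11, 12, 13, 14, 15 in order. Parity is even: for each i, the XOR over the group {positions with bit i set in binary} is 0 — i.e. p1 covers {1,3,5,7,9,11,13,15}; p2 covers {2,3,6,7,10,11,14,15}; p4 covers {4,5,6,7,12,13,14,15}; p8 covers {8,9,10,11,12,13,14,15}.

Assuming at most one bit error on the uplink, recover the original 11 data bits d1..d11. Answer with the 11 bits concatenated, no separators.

s1 (pos 1,3,5,7,9,11,13,15): 0⊕1⊕0⊕1⊕0⊕1⊕1⊕0 = 0
s2 (pos 2,3,6,7,10,11,14,15): 1⊕1⊕0⊕1⊕1⊕1⊕1⊕0 = 0
s4 (pos 4,5,6,7,12,13,14,15): 1⊕0⊕0⊕1⊕0⊕1⊕1⊕0 = 0
s8 (pos 8,9,10,11,12,13,14,15): 0⊕0⊕1⊕1⊕0⊕1⊕1⊕0 = 0
Syndrome s8…s1 = 0000 → no error.
Read data bits from positions 3,5,6,7,9,10,11,12,13,14,15: 10010110110

10010110110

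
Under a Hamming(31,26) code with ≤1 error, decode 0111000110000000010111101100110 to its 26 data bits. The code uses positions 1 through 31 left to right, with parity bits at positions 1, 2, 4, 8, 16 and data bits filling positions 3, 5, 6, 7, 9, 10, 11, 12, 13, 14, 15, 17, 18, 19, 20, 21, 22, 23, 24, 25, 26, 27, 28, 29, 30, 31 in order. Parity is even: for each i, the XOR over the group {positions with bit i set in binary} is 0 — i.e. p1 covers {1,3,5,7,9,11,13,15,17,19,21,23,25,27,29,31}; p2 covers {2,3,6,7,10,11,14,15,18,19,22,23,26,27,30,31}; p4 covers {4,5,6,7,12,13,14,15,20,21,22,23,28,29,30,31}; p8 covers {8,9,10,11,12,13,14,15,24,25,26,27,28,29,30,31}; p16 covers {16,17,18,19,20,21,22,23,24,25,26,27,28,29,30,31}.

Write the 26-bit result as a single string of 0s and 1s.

10001000000010110101100110

s1 (pos 1,3,5,7,9,11,13,15,17,19,21,23,25,27,29,31): 0⊕1⊕0⊕0⊕1⊕0⊕0⊕0⊕0⊕0⊕1⊕1⊕1⊕0⊕1⊕0 = 0
s2 (pos 2,3,6,7,10,11,14,15,18,19,22,23,26,27,30,31): 1⊕1⊕0⊕0⊕0⊕0⊕0⊕0⊕1⊕0⊕1⊕1⊕1⊕0⊕1⊕0 = 1
s4 (pos 4,5,6,7,12,13,14,15,20,21,22,23,28,29,30,31): 1⊕0⊕0⊕0⊕0⊕0⊕0⊕0⊕1⊕1⊕1⊕1⊕0⊕1⊕1⊕0 = 1
s8 (pos 8,9,10,11,12,13,14,15,24,25,26,27,28,29,30,31): 1⊕1⊕0⊕0⊕0⊕0⊕0⊕0⊕0⊕1⊕1⊕0⊕0⊕1⊕1⊕0 = 0
s16 (pos 16,17,18,19,20,21,22,23,24,25,26,27,28,29,30,31): 0⊕0⊕1⊕0⊕1⊕1⊕1⊕1⊕0⊕1⊕1⊕0⊕0⊕1⊕1⊕0 = 1
Syndrome s16…s1 = 10110 → error at position 22.
Flip position 22: 0111000110000000010111101100110 → 0111000110000000010110101100110
Read data bits from positions 3,5,6,7,9,10,11,12,13,14,15,17,18,19,20,21,22,23,24,25,26,27,28,29,30,31: 10001000000010110101100110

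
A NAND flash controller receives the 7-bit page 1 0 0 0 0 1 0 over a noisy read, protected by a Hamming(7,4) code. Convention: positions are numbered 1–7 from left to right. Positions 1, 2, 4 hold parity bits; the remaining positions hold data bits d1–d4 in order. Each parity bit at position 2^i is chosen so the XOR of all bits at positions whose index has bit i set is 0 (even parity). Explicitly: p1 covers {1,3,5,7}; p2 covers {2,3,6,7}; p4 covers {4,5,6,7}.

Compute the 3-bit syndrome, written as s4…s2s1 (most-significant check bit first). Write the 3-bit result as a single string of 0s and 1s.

111

s1 (pos 1,3,5,7): 1⊕0⊕0⊕0 = 1
s2 (pos 2,3,6,7): 0⊕0⊕1⊕0 = 1
s4 (pos 4,5,6,7): 0⊕0⊕1⊕0 = 1
Syndrome s4…s1 = 111 → error at position 7.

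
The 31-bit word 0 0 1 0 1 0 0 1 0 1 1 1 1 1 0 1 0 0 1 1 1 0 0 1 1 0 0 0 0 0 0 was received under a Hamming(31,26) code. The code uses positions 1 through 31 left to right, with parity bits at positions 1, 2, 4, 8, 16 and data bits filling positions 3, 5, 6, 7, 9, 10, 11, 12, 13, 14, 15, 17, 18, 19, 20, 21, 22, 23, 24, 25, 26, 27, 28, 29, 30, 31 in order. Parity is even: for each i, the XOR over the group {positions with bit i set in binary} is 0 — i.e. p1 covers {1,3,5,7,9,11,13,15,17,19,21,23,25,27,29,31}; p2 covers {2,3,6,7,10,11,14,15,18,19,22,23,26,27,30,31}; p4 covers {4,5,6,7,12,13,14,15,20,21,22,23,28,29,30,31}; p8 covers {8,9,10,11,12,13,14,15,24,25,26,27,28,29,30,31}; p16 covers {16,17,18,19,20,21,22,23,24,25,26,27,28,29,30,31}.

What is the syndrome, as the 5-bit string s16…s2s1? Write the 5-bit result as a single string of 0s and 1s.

s1 (pos 1,3,5,7,9,11,13,15,17,19,21,23,25,27,29,31): 0⊕1⊕1⊕0⊕0⊕1⊕1⊕0⊕0⊕1⊕1⊕0⊕1⊕0⊕0⊕0 = 1
s2 (pos 2,3,6,7,10,11,14,15,18,19,22,23,26,27,30,31): 0⊕1⊕0⊕0⊕1⊕1⊕1⊕0⊕0⊕1⊕0⊕0⊕0⊕0⊕0⊕0 = 1
s4 (pos 4,5,6,7,12,13,14,15,20,21,22,23,28,29,30,31): 0⊕1⊕0⊕0⊕1⊕1⊕1⊕0⊕1⊕1⊕0⊕0⊕0⊕0⊕0⊕0 = 0
s8 (pos 8,9,10,11,12,13,14,15,24,25,26,27,28,29,30,31): 1⊕0⊕1⊕1⊕1⊕1⊕1⊕0⊕1⊕1⊕0⊕0⊕0⊕0⊕0⊕0 = 0
s16 (pos 16,17,18,19,20,21,22,23,24,25,26,27,28,29,30,31): 1⊕0⊕0⊕1⊕1⊕1⊕0⊕0⊕1⊕1⊕0⊕0⊕0⊕0⊕0⊕0 = 0
Syndrome s16…s1 = 00011 → error at position 3.

00011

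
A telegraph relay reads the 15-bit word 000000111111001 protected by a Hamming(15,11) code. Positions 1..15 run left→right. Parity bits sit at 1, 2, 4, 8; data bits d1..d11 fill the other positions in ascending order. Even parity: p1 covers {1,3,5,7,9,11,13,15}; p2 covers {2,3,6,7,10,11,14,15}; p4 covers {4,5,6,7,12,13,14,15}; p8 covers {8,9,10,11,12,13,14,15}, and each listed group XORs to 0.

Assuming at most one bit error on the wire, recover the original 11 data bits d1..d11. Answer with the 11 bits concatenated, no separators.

00011111001

s1 (pos 1,3,5,7,9,11,13,15): 0⊕0⊕0⊕1⊕1⊕1⊕0⊕1 = 0
s2 (pos 2,3,6,7,10,11,14,15): 0⊕0⊕0⊕1⊕1⊕1⊕0⊕1 = 0
s4 (pos 4,5,6,7,12,13,14,15): 0⊕0⊕0⊕1⊕1⊕0⊕0⊕1 = 1
s8 (pos 8,9,10,11,12,13,14,15): 1⊕1⊕1⊕1⊕1⊕0⊕0⊕1 = 0
Syndrome s8…s1 = 0100 → error at position 4.
Flip position 4: 000000111111001 → 000100111111001
Read data bits from positions 3,5,6,7,9,10,11,12,13,14,15: 00011111001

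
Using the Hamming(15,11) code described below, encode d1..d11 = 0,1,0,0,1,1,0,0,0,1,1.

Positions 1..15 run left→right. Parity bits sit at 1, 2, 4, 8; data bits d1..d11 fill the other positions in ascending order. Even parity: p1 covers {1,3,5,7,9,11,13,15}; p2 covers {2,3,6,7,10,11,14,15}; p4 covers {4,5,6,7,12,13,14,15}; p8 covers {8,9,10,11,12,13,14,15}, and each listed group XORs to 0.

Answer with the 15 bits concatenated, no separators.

Place data at non-parity positions: p1 p2 0 p4 1 0 0 p8 1 1 0 0 0 1 1
p1 (pos 1,3,5,7,9,11,13,15): XOR of data positions = 0⊕1⊕0⊕1⊕0⊕0⊕1 = 1
p2 (pos 2,3,6,7,10,11,14,15): XOR of data positions = 0⊕0⊕0⊕1⊕0⊕1⊕1 = 1
p4 (pos 4,5,6,7,12,13,14,15): XOR of data positions = 1⊕0⊕0⊕0⊕0⊕1⊕1 = 1
p8 (pos 8,9,10,11,12,13,14,15): XOR of data positions = 1⊕1⊕0⊕0⊕0⊕1⊕1 = 0
Codeword: 110110001100011

110110001100011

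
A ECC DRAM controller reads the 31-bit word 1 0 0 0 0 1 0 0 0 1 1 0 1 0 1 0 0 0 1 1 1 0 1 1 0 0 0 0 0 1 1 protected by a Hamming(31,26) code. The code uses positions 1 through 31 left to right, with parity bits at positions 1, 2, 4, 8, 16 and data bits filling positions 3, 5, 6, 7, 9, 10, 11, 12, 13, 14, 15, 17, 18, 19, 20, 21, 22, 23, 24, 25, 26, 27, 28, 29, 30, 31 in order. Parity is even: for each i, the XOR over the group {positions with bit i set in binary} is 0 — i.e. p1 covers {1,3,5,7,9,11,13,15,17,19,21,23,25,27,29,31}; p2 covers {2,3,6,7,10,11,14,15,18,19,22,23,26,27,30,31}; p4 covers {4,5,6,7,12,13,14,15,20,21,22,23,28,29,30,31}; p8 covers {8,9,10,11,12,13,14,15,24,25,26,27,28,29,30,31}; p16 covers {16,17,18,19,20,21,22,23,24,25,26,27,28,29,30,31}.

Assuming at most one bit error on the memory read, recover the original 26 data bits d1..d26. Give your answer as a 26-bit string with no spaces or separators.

00100110101001110100000011

s1 (pos 1,3,5,7,9,11,13,15,17,19,21,23,25,27,29,31): 1⊕0⊕0⊕0⊕0⊕1⊕1⊕1⊕0⊕1⊕1⊕1⊕0⊕0⊕0⊕1 = 0
s2 (pos 2,3,6,7,10,11,14,15,18,19,22,23,26,27,30,31): 0⊕0⊕1⊕0⊕1⊕1⊕0⊕1⊕0⊕1⊕0⊕1⊕0⊕0⊕1⊕1 = 0
s4 (pos 4,5,6,7,12,13,14,15,20,21,22,23,28,29,30,31): 0⊕0⊕1⊕0⊕0⊕1⊕0⊕1⊕1⊕1⊕0⊕1⊕0⊕0⊕1⊕1 = 0
s8 (pos 8,9,10,11,12,13,14,15,24,25,26,27,28,29,30,31): 0⊕0⊕1⊕1⊕0⊕1⊕0⊕1⊕1⊕0⊕0⊕0⊕0⊕0⊕1⊕1 = 1
s16 (pos 16,17,18,19,20,21,22,23,24,25,26,27,28,29,30,31): 0⊕0⊕0⊕1⊕1⊕1⊕0⊕1⊕1⊕0⊕0⊕0⊕0⊕0⊕1⊕1 = 1
Syndrome s16…s1 = 11000 → error at position 24.
Flip position 24: 1000010001101010001110110000011 → 1000010001101010001110100000011
Read data bits from positions 3,5,6,7,9,10,11,12,13,14,15,17,18,19,20,21,22,23,24,25,26,27,28,29,30,31: 00100110101001110100000011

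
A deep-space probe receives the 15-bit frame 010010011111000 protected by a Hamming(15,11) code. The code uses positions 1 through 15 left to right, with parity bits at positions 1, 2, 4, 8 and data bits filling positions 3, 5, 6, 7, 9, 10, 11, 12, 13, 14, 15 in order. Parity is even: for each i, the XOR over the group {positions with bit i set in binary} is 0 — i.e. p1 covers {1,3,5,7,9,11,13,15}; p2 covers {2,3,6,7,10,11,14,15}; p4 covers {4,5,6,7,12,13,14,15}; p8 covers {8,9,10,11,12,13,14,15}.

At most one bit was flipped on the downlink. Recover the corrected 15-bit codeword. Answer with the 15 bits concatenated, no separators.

s1 (pos 1,3,5,7,9,11,13,15): 0⊕0⊕1⊕0⊕1⊕1⊕0⊕0 = 1
s2 (pos 2,3,6,7,10,11,14,15): 1⊕0⊕0⊕0⊕1⊕1⊕0⊕0 = 1
s4 (pos 4,5,6,7,12,13,14,15): 0⊕1⊕0⊕0⊕1⊕0⊕0⊕0 = 0
s8 (pos 8,9,10,11,12,13,14,15): 1⊕1⊕1⊕1⊕1⊕0⊕0⊕0 = 1
Syndrome s8…s1 = 1011 → error at position 11.
Flip position 11: 010010011111000 → 010010011101000

010010011101000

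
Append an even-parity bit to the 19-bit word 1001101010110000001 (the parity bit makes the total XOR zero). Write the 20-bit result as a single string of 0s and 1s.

XOR of the 19 data bits: 1⊕0⊕0⊕1⊕1⊕0⊕1⊕0⊕1⊕0⊕1⊕1⊕0⊕0⊕0⊕0⊕0⊕0⊕1 = 0
Parity bit = 0 (so all 20 bits XOR to 0).

10011010101100000010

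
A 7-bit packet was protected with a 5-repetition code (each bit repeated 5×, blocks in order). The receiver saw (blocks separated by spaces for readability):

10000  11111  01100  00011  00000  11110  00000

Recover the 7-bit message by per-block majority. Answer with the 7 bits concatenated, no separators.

Block 1 (10000): 1 one → 0
Block 2 (11111): 5 ones → 1
Block 3 (01100): 2 ones → 0
Block 4 (00011): 2 ones → 0
Block 5 (00000): 0 ones → 0
Block 6 (11110): 4 ones → 1
Block 7 (00000): 0 ones → 0

0100010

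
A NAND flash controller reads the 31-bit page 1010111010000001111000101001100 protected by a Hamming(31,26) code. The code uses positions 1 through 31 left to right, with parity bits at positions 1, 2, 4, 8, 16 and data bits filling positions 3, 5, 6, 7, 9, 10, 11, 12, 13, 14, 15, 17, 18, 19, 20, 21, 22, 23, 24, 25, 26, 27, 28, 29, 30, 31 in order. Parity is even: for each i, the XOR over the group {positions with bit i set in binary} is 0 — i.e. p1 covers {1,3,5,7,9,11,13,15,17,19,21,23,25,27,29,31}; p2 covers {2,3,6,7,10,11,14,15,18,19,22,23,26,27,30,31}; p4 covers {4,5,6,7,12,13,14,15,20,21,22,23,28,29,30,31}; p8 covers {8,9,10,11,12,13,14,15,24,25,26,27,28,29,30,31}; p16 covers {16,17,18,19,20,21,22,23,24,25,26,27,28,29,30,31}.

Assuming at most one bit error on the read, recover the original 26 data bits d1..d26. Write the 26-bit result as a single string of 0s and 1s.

11111000000111000101001100

s1 (pos 1,3,5,7,9,11,13,15,17,19,21,23,25,27,29,31): 1⊕1⊕1⊕1⊕1⊕0⊕0⊕0⊕1⊕1⊕0⊕1⊕1⊕0⊕1⊕0 = 0
s2 (pos 2,3,6,7,10,11,14,15,18,19,22,23,26,27,30,31): 0⊕1⊕1⊕1⊕0⊕0⊕0⊕0⊕1⊕1⊕0⊕1⊕0⊕0⊕0⊕0 = 0
s4 (pos 4,5,6,7,12,13,14,15,20,21,22,23,28,29,30,31): 0⊕1⊕1⊕1⊕0⊕0⊕0⊕0⊕0⊕0⊕0⊕1⊕1⊕1⊕0⊕0 = 0
s8 (pos 8,9,10,11,12,13,14,15,24,25,26,27,28,29,30,31): 0⊕1⊕0⊕0⊕0⊕0⊕0⊕0⊕0⊕1⊕0⊕0⊕1⊕1⊕0⊕0 = 0
s16 (pos 16,17,18,19,20,21,22,23,24,25,26,27,28,29,30,31): 1⊕1⊕1⊕1⊕0⊕0⊕0⊕1⊕0⊕1⊕0⊕0⊕1⊕1⊕0⊕0 = 0
Syndrome s16…s1 = 00000 → no error.
Read data bits from positions 3,5,6,7,9,10,11,12,13,14,15,17,18,19,20,21,22,23,24,25,26,27,28,29,30,31: 11111000000111000101001100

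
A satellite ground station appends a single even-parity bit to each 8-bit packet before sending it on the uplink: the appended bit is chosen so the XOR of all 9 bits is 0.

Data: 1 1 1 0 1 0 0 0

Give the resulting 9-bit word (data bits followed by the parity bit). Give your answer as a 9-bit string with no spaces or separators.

XOR of the 8 data bits: 1⊕1⊕1⊕0⊕1⊕0⊕0⊕0 = 0
Parity bit = 0 (so all 9 bits XOR to 0).

111010000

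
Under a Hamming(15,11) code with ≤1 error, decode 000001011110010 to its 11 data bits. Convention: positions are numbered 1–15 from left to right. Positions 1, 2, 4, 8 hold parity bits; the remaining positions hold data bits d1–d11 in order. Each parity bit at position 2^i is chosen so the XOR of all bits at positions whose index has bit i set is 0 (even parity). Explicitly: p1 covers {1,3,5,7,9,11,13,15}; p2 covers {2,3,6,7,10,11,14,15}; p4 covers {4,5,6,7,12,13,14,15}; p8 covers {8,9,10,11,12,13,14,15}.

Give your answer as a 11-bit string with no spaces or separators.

00101110010

s1 (pos 1,3,5,7,9,11,13,15): 0⊕0⊕0⊕0⊕1⊕1⊕0⊕0 = 0
s2 (pos 2,3,6,7,10,11,14,15): 0⊕0⊕1⊕0⊕1⊕1⊕1⊕0 = 0
s4 (pos 4,5,6,7,12,13,14,15): 0⊕0⊕1⊕0⊕0⊕0⊕1⊕0 = 0
s8 (pos 8,9,10,11,12,13,14,15): 1⊕1⊕1⊕1⊕0⊕0⊕1⊕0 = 1
Syndrome s8…s1 = 1000 → error at position 8.
Flip position 8: 000001011110010 → 000001001110010
Read data bits from positions 3,5,6,7,9,10,11,12,13,14,15: 00101110010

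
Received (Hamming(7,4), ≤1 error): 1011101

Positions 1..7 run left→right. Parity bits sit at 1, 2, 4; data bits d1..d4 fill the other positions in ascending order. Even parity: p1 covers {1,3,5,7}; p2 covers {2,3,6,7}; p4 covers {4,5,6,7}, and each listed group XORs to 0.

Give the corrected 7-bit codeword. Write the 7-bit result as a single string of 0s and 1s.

s1 (pos 1,3,5,7): 1⊕1⊕1⊕1 = 0
s2 (pos 2,3,6,7): 0⊕1⊕0⊕1 = 0
s4 (pos 4,5,6,7): 1⊕1⊕0⊕1 = 1
Syndrome s4…s1 = 100 → error at position 4.
Flip position 4: 1011101 → 1010101

1010101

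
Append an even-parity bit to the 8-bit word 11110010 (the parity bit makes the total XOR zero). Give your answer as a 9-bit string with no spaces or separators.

111100101

XOR of the 8 data bits: 1⊕1⊕1⊕1⊕0⊕0⊕1⊕0 = 1
Parity bit = 1 (so all 9 bits XOR to 0).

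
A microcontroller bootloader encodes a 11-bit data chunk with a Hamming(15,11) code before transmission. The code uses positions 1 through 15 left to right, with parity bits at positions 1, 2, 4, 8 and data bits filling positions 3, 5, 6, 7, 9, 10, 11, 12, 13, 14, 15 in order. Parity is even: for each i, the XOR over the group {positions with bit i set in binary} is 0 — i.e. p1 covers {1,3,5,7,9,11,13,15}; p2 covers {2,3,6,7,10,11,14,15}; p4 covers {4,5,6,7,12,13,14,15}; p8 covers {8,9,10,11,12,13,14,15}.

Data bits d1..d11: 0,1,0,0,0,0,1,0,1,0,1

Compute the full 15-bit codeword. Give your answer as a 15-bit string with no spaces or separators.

Place data at non-parity positions: p1 p2 0 p4 1 0 0 p8 0 0 1 0 1 0 1
p1 (pos 1,3,5,7,9,11,13,15): XOR of data positions = 0⊕1⊕0⊕0⊕1⊕1⊕1 = 0
p2 (pos 2,3,6,7,10,11,14,15): XOR of data positions = 0⊕0⊕0⊕0⊕1⊕0⊕1 = 0
p4 (pos 4,5,6,7,12,13,14,15): XOR of data positions = 1⊕0⊕0⊕0⊕1⊕0⊕1 = 1
p8 (pos 8,9,10,11,12,13,14,15): XOR of data positions = 0⊕0⊕1⊕0⊕1⊕0⊕1 = 1
Codeword: 000110010010101

000110010010101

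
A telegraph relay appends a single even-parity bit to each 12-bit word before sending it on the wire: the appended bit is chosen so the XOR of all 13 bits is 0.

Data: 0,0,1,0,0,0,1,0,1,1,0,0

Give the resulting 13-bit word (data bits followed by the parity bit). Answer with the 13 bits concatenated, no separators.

0010001011000

XOR of the 12 data bits: 0⊕0⊕1⊕0⊕0⊕0⊕1⊕0⊕1⊕1⊕0⊕0 = 0
Parity bit = 0 (so all 13 bits XOR to 0).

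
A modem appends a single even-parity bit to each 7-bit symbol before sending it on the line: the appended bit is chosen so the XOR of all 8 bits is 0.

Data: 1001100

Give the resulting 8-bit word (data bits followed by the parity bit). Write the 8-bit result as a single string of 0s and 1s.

10011001

XOR of the 7 data bits: 1⊕0⊕0⊕1⊕1⊕0⊕0 = 1
Parity bit = 1 (so all 8 bits XOR to 0).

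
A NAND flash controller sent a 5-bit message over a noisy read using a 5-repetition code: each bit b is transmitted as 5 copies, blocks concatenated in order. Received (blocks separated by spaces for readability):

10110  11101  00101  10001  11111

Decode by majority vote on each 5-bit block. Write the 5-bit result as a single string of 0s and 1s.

Block 1 (10110): 3 ones → 1
Block 2 (11101): 4 ones → 1
Block 3 (00101): 2 ones → 0
Block 4 (10001): 2 ones → 0
Block 5 (11111): 5 ones → 1

11001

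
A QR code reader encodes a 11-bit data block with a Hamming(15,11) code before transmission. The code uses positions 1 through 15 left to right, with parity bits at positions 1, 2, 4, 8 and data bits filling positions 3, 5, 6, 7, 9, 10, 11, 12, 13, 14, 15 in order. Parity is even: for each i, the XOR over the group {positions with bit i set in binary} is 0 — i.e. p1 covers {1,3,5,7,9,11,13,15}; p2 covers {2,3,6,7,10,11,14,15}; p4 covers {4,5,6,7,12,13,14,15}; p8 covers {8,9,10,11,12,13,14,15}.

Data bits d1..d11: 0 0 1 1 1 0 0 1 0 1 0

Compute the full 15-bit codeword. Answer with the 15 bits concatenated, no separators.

Place data at non-parity positions: p1 p2 0 p4 0 1 1 p8 1 0 0 1 0 1 0
p1 (pos 1,3,5,7,9,11,13,15): XOR of data positions = 0⊕0⊕1⊕1⊕0⊕0⊕0 = 0
p2 (pos 2,3,6,7,10,11,14,15): XOR of data positions = 0⊕1⊕1⊕0⊕0⊕1⊕0 = 1
p4 (pos 4,5,6,7,12,13,14,15): XOR of data positions = 0⊕1⊕1⊕1⊕0⊕1⊕0 = 0
p8 (pos 8,9,10,11,12,13,14,15): XOR of data positions = 1⊕0⊕0⊕1⊕0⊕1⊕0 = 1
Codeword: 010001111001010

010001111001010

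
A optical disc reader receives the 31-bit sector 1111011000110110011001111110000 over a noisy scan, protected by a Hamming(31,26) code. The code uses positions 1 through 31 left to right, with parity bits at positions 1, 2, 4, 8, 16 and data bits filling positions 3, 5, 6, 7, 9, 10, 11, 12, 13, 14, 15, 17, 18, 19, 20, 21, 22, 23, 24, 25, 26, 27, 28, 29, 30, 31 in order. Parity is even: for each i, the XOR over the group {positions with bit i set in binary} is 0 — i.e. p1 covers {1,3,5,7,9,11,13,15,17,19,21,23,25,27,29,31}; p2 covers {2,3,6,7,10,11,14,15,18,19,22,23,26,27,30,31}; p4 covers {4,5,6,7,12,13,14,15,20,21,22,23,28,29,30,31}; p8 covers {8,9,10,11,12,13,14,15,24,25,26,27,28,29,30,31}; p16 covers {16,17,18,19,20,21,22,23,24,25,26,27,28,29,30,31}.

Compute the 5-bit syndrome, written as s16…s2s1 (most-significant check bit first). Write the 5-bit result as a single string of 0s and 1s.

00011

s1 (pos 1,3,5,7,9,11,13,15,17,19,21,23,25,27,29,31): 1⊕1⊕0⊕1⊕0⊕1⊕0⊕1⊕0⊕1⊕0⊕1⊕1⊕1⊕0⊕0 = 1
s2 (pos 2,3,6,7,10,11,14,15,18,19,22,23,26,27,30,31): 1⊕1⊕1⊕1⊕0⊕1⊕1⊕1⊕1⊕1⊕1⊕1⊕1⊕1⊕0⊕0 = 1
s4 (pos 4,5,6,7,12,13,14,15,20,21,22,23,28,29,30,31): 1⊕0⊕1⊕1⊕1⊕0⊕1⊕1⊕0⊕0⊕1⊕1⊕0⊕0⊕0⊕0 = 0
s8 (pos 8,9,10,11,12,13,14,15,24,25,26,27,28,29,30,31): 0⊕0⊕0⊕1⊕1⊕0⊕1⊕1⊕1⊕1⊕1⊕1⊕0⊕0⊕0⊕0 = 0
s16 (pos 16,17,18,19,20,21,22,23,24,25,26,27,28,29,30,31): 0⊕0⊕1⊕1⊕0⊕0⊕1⊕1⊕1⊕1⊕1⊕1⊕0⊕0⊕0⊕0 = 0
Syndrome s16…s1 = 00011 → error at position 3.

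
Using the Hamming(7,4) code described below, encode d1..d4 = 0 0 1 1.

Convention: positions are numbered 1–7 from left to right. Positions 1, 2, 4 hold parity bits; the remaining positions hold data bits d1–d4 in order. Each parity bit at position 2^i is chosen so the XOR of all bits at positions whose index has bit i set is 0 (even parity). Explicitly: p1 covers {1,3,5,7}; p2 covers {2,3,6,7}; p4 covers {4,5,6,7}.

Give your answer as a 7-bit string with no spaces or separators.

1000011

Place data at non-parity positions: p1 p2 0 p4 0 1 1
p1 (pos 1,3,5,7): XOR of data positions = 0⊕0⊕1 = 1
p2 (pos 2,3,6,7): XOR of data positions = 0⊕1⊕1 = 0
p4 (pos 4,5,6,7): XOR of data positions = 0⊕1⊕1 = 0
Codeword: 1000011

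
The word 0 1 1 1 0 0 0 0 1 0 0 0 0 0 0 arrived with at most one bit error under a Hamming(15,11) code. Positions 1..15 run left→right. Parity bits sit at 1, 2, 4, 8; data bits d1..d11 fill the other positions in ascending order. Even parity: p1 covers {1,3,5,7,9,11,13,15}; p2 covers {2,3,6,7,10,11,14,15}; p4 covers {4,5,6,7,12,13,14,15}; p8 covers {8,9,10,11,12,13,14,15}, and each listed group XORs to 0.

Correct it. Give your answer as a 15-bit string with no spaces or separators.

011100001001000

s1 (pos 1,3,5,7,9,11,13,15): 0⊕1⊕0⊕0⊕1⊕0⊕0⊕0 = 0
s2 (pos 2,3,6,7,10,11,14,15): 1⊕1⊕0⊕0⊕0⊕0⊕0⊕0 = 0
s4 (pos 4,5,6,7,12,13,14,15): 1⊕0⊕0⊕0⊕0⊕0⊕0⊕0 = 1
s8 (pos 8,9,10,11,12,13,14,15): 0⊕1⊕0⊕0⊕0⊕0⊕0⊕0 = 1
Syndrome s8…s1 = 1100 → error at position 12.
Flip position 12: 011100001000000 → 011100001001000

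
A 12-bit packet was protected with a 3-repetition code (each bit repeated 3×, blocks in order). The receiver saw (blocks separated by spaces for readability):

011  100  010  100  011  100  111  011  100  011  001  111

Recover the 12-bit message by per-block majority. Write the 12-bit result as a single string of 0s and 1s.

Block 1 (011): 2 ones → 1
Block 2 (100): 1 one → 0
Block 3 (010): 1 one → 0
Block 4 (100): 1 one → 0
Block 5 (011): 2 ones → 1
Block 6 (100): 1 one → 0
Block 7 (111): 3 ones → 1
Block 8 (011): 2 ones → 1
Block 9 (100): 1 one → 0
Block 10 (011): 2 ones → 1
Block 11 (001): 1 one → 0
Block 12 (111): 3 ones → 1

100010110101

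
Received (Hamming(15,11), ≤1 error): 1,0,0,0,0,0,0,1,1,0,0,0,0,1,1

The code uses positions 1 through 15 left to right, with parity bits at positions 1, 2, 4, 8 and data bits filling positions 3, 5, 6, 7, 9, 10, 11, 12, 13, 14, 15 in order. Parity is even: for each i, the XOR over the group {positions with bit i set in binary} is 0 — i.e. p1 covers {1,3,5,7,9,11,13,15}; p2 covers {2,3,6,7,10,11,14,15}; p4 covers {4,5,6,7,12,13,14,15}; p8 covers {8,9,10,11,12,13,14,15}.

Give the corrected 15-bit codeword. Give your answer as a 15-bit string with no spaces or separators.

s1 (pos 1,3,5,7,9,11,13,15): 1⊕0⊕0⊕0⊕1⊕0⊕0⊕1 = 1
s2 (pos 2,3,6,7,10,11,14,15): 0⊕0⊕0⊕0⊕0⊕0⊕1⊕1 = 0
s4 (pos 4,5,6,7,12,13,14,15): 0⊕0⊕0⊕0⊕0⊕0⊕1⊕1 = 0
s8 (pos 8,9,10,11,12,13,14,15): 1⊕1⊕0⊕0⊕0⊕0⊕1⊕1 = 0
Syndrome s8…s1 = 0001 → error at position 1.
Flip position 1: 100000011000011 → 000000011000011

000000011000011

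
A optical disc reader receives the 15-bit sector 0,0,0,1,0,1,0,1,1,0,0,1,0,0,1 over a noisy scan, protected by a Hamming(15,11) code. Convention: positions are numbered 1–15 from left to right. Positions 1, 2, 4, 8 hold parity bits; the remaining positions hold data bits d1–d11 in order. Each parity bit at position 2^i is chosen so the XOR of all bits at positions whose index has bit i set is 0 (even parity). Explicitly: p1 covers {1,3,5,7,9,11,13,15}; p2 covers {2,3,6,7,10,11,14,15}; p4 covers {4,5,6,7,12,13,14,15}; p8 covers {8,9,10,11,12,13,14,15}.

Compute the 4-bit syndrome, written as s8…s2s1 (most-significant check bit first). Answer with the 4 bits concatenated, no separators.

0000

s1 (pos 1,3,5,7,9,11,13,15): 0⊕0⊕0⊕0⊕1⊕0⊕0⊕1 = 0
s2 (pos 2,3,6,7,10,11,14,15): 0⊕0⊕1⊕0⊕0⊕0⊕0⊕1 = 0
s4 (pos 4,5,6,7,12,13,14,15): 1⊕0⊕1⊕0⊕1⊕0⊕0⊕1 = 0
s8 (pos 8,9,10,11,12,13,14,15): 1⊕1⊕0⊕0⊕1⊕0⊕0⊕1 = 0
Syndrome s8…s1 = 0000 → no error.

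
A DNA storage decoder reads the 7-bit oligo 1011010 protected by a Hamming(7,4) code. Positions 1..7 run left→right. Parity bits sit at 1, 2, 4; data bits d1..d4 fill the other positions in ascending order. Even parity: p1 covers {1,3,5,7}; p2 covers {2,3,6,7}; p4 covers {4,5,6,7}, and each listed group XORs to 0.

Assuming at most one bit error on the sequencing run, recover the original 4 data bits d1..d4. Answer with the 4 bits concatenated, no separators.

s1 (pos 1,3,5,7): 1⊕1⊕0⊕0 = 0
s2 (pos 2,3,6,7): 0⊕1⊕1⊕0 = 0
s4 (pos 4,5,6,7): 1⊕0⊕1⊕0 = 0
Syndrome s4…s1 = 000 → no error.
Read data bits from positions 3,5,6,7: 1010

1010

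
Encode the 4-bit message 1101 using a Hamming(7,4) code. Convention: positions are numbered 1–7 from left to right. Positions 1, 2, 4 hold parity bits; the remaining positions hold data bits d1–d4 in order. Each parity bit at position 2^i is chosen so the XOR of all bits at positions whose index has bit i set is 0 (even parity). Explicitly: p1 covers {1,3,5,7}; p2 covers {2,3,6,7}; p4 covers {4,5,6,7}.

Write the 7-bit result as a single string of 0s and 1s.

1010101

Place data at non-parity positions: p1 p2 1 p4 1 0 1
p1 (pos 1,3,5,7): XOR of data positions = 1⊕1⊕1 = 1
p2 (pos 2,3,6,7): XOR of data positions = 1⊕0⊕1 = 0
p4 (pos 4,5,6,7): XOR of data positions = 1⊕0⊕1 = 0
Codeword: 1010101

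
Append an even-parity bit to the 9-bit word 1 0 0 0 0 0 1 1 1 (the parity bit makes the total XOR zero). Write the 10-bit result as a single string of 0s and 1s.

1000001110

XOR of the 9 data bits: 1⊕0⊕0⊕0⊕0⊕0⊕1⊕1⊕1 = 0
Parity bit = 0 (so all 10 bits XOR to 0).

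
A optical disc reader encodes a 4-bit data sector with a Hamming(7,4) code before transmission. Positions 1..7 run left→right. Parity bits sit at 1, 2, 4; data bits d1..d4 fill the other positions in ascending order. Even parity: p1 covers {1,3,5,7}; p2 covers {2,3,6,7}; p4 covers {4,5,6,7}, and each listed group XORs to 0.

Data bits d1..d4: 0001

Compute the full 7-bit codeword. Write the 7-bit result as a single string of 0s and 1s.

1101001

Place data at non-parity positions: p1 p2 0 p4 0 0 1
p1 (pos 1,3,5,7): XOR of data positions = 0⊕0⊕1 = 1
p2 (pos 2,3,6,7): XOR of data positions = 0⊕0⊕1 = 1
p4 (pos 4,5,6,7): XOR of data positions = 0⊕0⊕1 = 1
Codeword: 1101001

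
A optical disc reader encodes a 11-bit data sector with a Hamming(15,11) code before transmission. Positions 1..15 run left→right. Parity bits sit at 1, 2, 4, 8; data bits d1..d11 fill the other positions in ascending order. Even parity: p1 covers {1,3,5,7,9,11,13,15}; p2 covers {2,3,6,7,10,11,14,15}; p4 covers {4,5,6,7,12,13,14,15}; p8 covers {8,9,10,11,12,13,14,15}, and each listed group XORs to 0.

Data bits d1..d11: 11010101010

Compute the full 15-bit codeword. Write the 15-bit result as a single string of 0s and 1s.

Place data at non-parity positions: p1 p2 1 p4 1 0 1 p8 0 1 0 1 0 1 0
p1 (pos 1,3,5,7,9,11,13,15): XOR of data positions = 1⊕1⊕1⊕0⊕0⊕0⊕0 = 1
p2 (pos 2,3,6,7,10,11,14,15): XOR of data positions = 1⊕0⊕1⊕1⊕0⊕1⊕0 = 0
p4 (pos 4,5,6,7,12,13,14,15): XOR of data positions = 1⊕0⊕1⊕1⊕0⊕1⊕0 = 0
p8 (pos 8,9,10,11,12,13,14,15): XOR of data positions = 0⊕1⊕0⊕1⊕0⊕1⊕0 = 1
Codeword: 101010110101010

101010110101010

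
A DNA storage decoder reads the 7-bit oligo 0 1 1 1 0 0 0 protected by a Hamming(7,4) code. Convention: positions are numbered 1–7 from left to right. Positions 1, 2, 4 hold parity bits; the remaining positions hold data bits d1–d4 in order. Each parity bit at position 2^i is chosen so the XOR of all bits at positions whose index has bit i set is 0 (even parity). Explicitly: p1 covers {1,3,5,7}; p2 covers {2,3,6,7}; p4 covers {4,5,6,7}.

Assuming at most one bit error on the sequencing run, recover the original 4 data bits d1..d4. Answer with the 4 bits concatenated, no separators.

1100

s1 (pos 1,3,5,7): 0⊕1⊕0⊕0 = 1
s2 (pos 2,3,6,7): 1⊕1⊕0⊕0 = 0
s4 (pos 4,5,6,7): 1⊕0⊕0⊕0 = 1
Syndrome s4…s1 = 101 → error at position 5.
Flip position 5: 0111000 → 0111100
Read data bits from positions 3,5,6,7: 1100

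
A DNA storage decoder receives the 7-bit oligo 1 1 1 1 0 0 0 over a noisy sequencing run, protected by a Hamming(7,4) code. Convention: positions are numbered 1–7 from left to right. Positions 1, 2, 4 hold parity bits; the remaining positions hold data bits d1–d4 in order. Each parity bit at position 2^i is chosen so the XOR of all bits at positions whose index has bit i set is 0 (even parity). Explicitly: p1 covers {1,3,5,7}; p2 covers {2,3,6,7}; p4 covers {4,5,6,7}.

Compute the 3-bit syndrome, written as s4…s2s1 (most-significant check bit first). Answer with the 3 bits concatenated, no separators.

100

s1 (pos 1,3,5,7): 1⊕1⊕0⊕0 = 0
s2 (pos 2,3,6,7): 1⊕1⊕0⊕0 = 0
s4 (pos 4,5,6,7): 1⊕0⊕0⊕0 = 1
Syndrome s4…s1 = 100 → error at position 4.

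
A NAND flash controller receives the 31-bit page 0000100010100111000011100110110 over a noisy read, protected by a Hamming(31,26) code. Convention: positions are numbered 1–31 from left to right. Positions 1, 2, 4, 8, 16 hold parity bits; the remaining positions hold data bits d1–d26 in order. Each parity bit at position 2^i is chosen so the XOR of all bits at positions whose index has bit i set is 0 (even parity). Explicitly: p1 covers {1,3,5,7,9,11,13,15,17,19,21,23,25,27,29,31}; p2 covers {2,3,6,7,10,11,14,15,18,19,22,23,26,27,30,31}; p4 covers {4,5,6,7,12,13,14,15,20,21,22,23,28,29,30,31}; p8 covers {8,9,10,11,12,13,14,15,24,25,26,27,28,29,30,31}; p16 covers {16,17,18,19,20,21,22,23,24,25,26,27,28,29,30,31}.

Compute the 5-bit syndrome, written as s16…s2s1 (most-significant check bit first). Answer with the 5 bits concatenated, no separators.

s1 (pos 1,3,5,7,9,11,13,15,17,19,21,23,25,27,29,31): 0⊕0⊕1⊕0⊕1⊕1⊕0⊕1⊕0⊕0⊕1⊕1⊕0⊕1⊕1⊕0 = 0
s2 (pos 2,3,6,7,10,11,14,15,18,19,22,23,26,27,30,31): 0⊕0⊕0⊕0⊕0⊕1⊕1⊕1⊕0⊕0⊕1⊕1⊕1⊕1⊕1⊕0 = 0
s4 (pos 4,5,6,7,12,13,14,15,20,21,22,23,28,29,30,31): 0⊕1⊕0⊕0⊕0⊕0⊕1⊕1⊕0⊕1⊕1⊕1⊕0⊕1⊕1⊕0 = 0
s8 (pos 8,9,10,11,12,13,14,15,24,25,26,27,28,29,30,31): 0⊕1⊕0⊕1⊕0⊕0⊕1⊕1⊕0⊕0⊕1⊕1⊕0⊕1⊕1⊕0 = 0
s16 (pos 16,17,18,19,20,21,22,23,24,25,26,27,28,29,30,31): 1⊕0⊕0⊕0⊕0⊕1⊕1⊕1⊕0⊕0⊕1⊕1⊕0⊕1⊕1⊕0 = 0
Syndrome s16…s1 = 00000 → no error.

00000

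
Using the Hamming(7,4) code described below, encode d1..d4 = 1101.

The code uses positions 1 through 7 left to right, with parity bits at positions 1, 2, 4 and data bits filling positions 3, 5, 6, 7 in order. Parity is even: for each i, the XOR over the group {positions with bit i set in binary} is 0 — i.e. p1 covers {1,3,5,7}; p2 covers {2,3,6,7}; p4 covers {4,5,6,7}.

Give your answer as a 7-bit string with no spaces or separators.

Place data at non-parity positions: p1 p2 1 p4 1 0 1
p1 (pos 1,3,5,7): XOR of data positions = 1⊕1⊕1 = 1
p2 (pos 2,3,6,7): XOR of data positions = 1⊕0⊕1 = 0
p4 (pos 4,5,6,7): XOR of data positions = 1⊕0⊕1 = 0
Codeword: 1010101

1010101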